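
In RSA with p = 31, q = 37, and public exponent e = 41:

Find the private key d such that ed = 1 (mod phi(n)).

Step 1: n = 31 * 37 = 1147.
Step 2: phi(n) = 30 * 36 = 1080.
Step 3: Find d such that 41 * d = 1 (mod 1080).
Step 4: d = 41^(-1) mod 1080 = 1001.
Verification: 41 * 1001 = 41041 = 38 * 1080 + 1.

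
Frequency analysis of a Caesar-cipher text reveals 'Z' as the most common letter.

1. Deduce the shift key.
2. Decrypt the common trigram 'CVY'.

Step 1: In English, 'E' is the most frequent letter (12.7%).
Step 2: The most frequent ciphertext letter is 'Z' (position 25).
Step 3: Shift = (25 - 4) mod 26 = 21.
Step 4: Decrypt 'CVY' by shifting back 21:
  C -> H
  V -> A
  Y -> D
Step 5: 'CVY' decrypts to 'HAD'.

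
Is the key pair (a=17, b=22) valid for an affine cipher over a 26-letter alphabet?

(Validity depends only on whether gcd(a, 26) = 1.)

Step 1: Compute gcd(17, 26).
Step 2: gcd(17, 26) = 1.
Since gcd = 1, 17 is coprime with 26, so it is a valid key.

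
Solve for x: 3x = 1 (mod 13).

Step 1: We need x such that 3 * x = 1 (mod 13).
Step 2: Using the extended Euclidean algorithm or trial:
  3 * 9 = 27 = 2 * 13 + 1.
Step 3: Since 27 mod 13 = 1, the inverse is x = 9.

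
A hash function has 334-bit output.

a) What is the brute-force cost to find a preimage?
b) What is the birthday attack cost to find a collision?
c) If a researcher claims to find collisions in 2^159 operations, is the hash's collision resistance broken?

Step 1: Preimage resistance requires brute-force of 2^334 operations.
Step 2: Collision resistance (birthday bound) = 2^(334/2) = 2^167.
Step 3: The claimed attack costs 2^159 operations.
Step 4: Since 2^159 < 2^167, the claimed attack beats the generic birthday bound, so collision resistance is broken.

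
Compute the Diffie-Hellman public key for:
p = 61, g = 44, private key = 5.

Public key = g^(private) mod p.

Step 1: A = g^a mod p = 44^5 mod 61.
  44^1 mod 61 = 44
  44^2 mod 61 = (44 * 44) mod 61 = 45
  44^3 mod 61 = (45 * 44) mod 61 = 28
  44^4 mod 61 = (28 * 44) mod 61 = 12
  44^5 mod 61 = (12 * 44) mod 61 = 40
Result: A = 40.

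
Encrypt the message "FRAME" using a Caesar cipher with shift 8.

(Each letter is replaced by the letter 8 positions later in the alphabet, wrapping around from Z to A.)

Step 1: For each letter, shift forward by 8 positions (mod 26).
  F (position 5) -> position (5+8) mod 26 = 13 -> N
  R (position 17) -> position (17+8) mod 26 = 25 -> Z
  A (position 0) -> position (0+8) mod 26 = 8 -> I
  M (position 12) -> position (12+8) mod 26 = 20 -> U
  E (position 4) -> position (4+8) mod 26 = 12 -> M
Result: NZIUM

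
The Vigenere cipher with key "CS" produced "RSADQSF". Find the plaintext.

Step 1: Extend key: CSCSCSC
Step 2: Decrypt each letter (c - k) mod 26:
  R(17) - C(2) = (17-2) mod 26 = 15 = P
  S(18) - S(18) = (18-18) mod 26 = 0 = A
  A(0) - C(2) = (0-2) mod 26 = 24 = Y
  D(3) - S(18) = (3-18) mod 26 = 11 = L
  Q(16) - C(2) = (16-2) mod 26 = 14 = O
  S(18) - S(18) = (18-18) mod 26 = 0 = A
  F(5) - C(2) = (5-2) mod 26 = 3 = D
Plaintext: PAYLOAD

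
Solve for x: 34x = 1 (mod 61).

Step 1: We need x such that 34 * x = 1 (mod 61).
Step 2: Using the extended Euclidean algorithm or trial:
  34 * 9 = 306 = 5 * 61 + 1.
Step 3: Since 306 mod 61 = 1, the inverse is x = 9.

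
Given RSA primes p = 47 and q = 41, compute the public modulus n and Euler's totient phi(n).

Step 1: n = p * q = 47 * 41 = 1927.
Step 2: phi(n) = (p-1)(q-1) = 46 * 40 = 1840.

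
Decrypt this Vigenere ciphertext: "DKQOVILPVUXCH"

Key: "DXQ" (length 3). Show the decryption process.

Step 1: Key 'DXQ' has length 3. Extended key: DXQDXQDXQDXQD
Step 2: Decrypt each position:
  D(3) - D(3) = 0 = A
  K(10) - X(23) = 13 = N
  Q(16) - Q(16) = 0 = A
  O(14) - D(3) = 11 = L
  V(21) - X(23) = 24 = Y
  I(8) - Q(16) = 18 = S
  L(11) - D(3) = 8 = I
  P(15) - X(23) = 18 = S
  V(21) - Q(16) = 5 = F
  U(20) - D(3) = 17 = R
  X(23) - X(23) = 0 = A
  C(2) - Q(16) = 12 = M
  H(7) - D(3) = 4 = E
Plaintext: ANALYSISFRAME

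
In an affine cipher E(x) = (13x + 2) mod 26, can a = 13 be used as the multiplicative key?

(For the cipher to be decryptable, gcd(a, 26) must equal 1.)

Step 1: Compute gcd(13, 26).
Step 2: gcd(13, 26) = 13.
Since gcd = 13 != 1, 13 shares a common factor with 26, so it cannot be used.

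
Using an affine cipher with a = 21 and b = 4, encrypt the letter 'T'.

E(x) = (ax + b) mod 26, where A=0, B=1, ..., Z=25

Step 1: Convert 'T' to number: x = 19.
Step 2: E(19) = (21 * 19 + 4) mod 26 = 403 mod 26 = 13.
Step 3: Convert 13 back to letter: N.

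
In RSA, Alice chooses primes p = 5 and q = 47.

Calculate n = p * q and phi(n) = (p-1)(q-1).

Step 1: n = p * q = 5 * 47 = 235.
Step 2: phi(n) = (p-1)(q-1) = 4 * 46 = 184.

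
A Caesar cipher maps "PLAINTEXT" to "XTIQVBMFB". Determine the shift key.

Step 1: Compare first letters: P (position 15) -> X (position 23).
Step 2: Shift = (23 - 15) mod 26 = 8.
The shift value is 8.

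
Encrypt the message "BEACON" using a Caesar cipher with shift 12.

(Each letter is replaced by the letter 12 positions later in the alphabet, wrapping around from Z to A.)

Step 1: For each letter, shift forward by 12 positions (mod 26).
  B (position 1) -> position (1+12) mod 26 = 13 -> N
  E (position 4) -> position (4+12) mod 26 = 16 -> Q
  A (position 0) -> position (0+12) mod 26 = 12 -> M
  C (position 2) -> position (2+12) mod 26 = 14 -> O
  O (position 14) -> position (14+12) mod 26 = 0 -> A
  N (position 13) -> position (13+12) mod 26 = 25 -> Z
Result: NQMOAZ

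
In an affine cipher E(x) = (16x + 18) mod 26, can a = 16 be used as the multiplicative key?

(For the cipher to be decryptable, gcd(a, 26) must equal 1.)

Step 1: Compute gcd(16, 26).
Step 2: gcd(16, 26) = 2.
Since gcd = 2 != 1, 16 shares a common factor with 26, so it cannot be used.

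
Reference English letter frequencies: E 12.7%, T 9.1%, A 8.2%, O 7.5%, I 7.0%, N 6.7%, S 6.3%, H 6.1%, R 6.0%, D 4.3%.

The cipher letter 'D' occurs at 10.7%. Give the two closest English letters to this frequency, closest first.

Step 1: Observed frequency of 'D' is 10.7%.
Step 2: Compute distances to each reference frequency and sort:
  T (9.1%): difference = 1.6% <-- BEST
  E (12.7%): difference = 2.0% <-- RUNNER-UP
  A (8.2%): difference = 2.5%
  O (7.5%): difference = 3.2%
  I (7.0%): difference = 3.7%
Step 3: Most likely is 'T' (9.1%, diff 1.6%); second most likely is 'E' (12.7%, diff 2.0%).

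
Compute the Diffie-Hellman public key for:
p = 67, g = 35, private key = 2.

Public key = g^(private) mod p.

Step 1: A = g^a mod p = 35^2 mod 67.
  35^1 mod 67 = 35
  35^2 mod 67 = (35 * 35) mod 67 = 19
Result: A = 19.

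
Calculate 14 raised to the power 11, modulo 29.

Step 1: Compute 14^11 mod 29 step by step, reducing modulo 29 at each step.
  14^1 mod 29 = 14
  14^2 mod 29 = (14 * 14) mod 29 = 22
  14^3 mod 29 = (22 * 14) mod 29 = 18
  14^4 mod 29 = (18 * 14) mod 29 = 20
  14^5 mod 29 = (20 * 14) mod 29 = 19
  14^6 mod 29 = (19 * 14) mod 29 = 5
  14^7 mod 29 = (5 * 14) mod 29 = 12
  14^8 mod 29 = (12 * 14) mod 29 = 23
  14^9 mod 29 = (23 * 14) mod 29 = 3
  14^10 mod 29 = (3 * 14) mod 29 = 13
  14^11 mod 29 = (13 * 14) mod 29 = 8
Step 2: Result = 8.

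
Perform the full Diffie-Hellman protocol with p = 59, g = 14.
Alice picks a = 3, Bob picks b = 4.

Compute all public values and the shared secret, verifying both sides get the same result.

Step 1: A = g^a mod p = 14^3 mod 59 = 30.
Step 2: B = g^b mod p = 14^4 mod 59 = 7.
Step 3: Alice computes s = B^a mod p = 7^3 mod 59 = 48.
Step 4: Bob computes s = A^b mod p = 30^4 mod 59 = 48.
Both sides agree: shared secret = 48.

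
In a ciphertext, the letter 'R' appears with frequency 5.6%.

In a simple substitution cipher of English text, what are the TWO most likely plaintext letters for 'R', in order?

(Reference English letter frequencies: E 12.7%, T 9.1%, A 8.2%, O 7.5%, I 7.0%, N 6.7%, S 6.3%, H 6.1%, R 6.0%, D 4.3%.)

Step 1: Observed frequency of 'R' is 5.6%.
Step 2: Compute distances to each reference frequency and sort:
  R (6.0%): difference = 0.4% <-- BEST
  H (6.1%): difference = 0.5% <-- RUNNER-UP
  S (6.3%): difference = 0.7%
  N (6.7%): difference = 1.1%
  D (4.3%): difference = 1.3%
Step 3: Most likely is 'R' (6.0%, diff 0.4%); second most likely is 'H' (6.1%, diff 0.5%).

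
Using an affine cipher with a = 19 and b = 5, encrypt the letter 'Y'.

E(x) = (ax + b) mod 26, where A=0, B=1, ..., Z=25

Step 1: Convert 'Y' to number: x = 24.
Step 2: E(24) = (19 * 24 + 5) mod 26 = 461 mod 26 = 19.
Step 3: Convert 19 back to letter: T.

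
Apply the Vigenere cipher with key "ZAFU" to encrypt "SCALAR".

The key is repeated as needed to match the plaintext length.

Step 1: Repeat key to match plaintext length:
  Plaintext: SCALAR
  Key:       ZAFUZA
Step 2: Encrypt each letter:
  S(18) + Z(25) = (18+25) mod 26 = 17 = R
  C(2) + A(0) = (2+0) mod 26 = 2 = C
  A(0) + F(5) = (0+5) mod 26 = 5 = F
  L(11) + U(20) = (11+20) mod 26 = 5 = F
  A(0) + Z(25) = (0+25) mod 26 = 25 = Z
  R(17) + A(0) = (17+0) mod 26 = 17 = R
Ciphertext: RCFFZR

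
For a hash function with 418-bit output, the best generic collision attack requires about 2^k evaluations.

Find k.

Step 1: The hash has a 418-bit output.
Step 2: Collision resistance means it should be infeasible to find any x != y with h(x) = h(y).
By the birthday bound, a generic collision search succeeds after about sqrt(2^418) = 2^(418/2) = 2^209 evaluations.
Step 3: Security level = 209 bits.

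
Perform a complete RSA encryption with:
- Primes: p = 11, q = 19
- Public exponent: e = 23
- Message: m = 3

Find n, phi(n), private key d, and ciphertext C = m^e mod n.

Step 1: n = 11 * 19 = 209.
Step 2: phi(n) = (11-1)(19-1) = 10 * 18 = 180.
Step 3: Find d = 23^(-1) mod 180 = 47.
  Verify: 23 * 47 = 1081 = 1 (mod 180).
Step 4: C = 3^23 mod 209 = 148.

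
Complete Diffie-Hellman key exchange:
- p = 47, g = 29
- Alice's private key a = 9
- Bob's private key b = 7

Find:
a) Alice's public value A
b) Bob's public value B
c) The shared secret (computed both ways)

Step 1: A = g^a mod p = 29^9 mod 47 = 30.
Step 2: B = g^b mod p = 29^7 mod 47 = 41.
Step 3: Alice computes s = B^a mod p = 41^9 mod 47 = 44.
Step 4: Bob computes s = A^b mod p = 30^7 mod 47 = 44.
Both sides agree: shared secret = 44.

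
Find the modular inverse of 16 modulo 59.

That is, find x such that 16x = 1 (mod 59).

Step 1: We need x such that 16 * x = 1 (mod 59).
Step 2: Using the extended Euclidean algorithm or trial:
  16 * 48 = 768 = 13 * 59 + 1.
Step 3: Since 768 mod 59 = 1, the inverse is x = 48.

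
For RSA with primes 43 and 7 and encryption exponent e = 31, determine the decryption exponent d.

Step 1: n = 43 * 7 = 301.
Step 2: phi(n) = 42 * 6 = 252.
Step 3: Find d such that 31 * d = 1 (mod 252).
Step 4: d = 31^(-1) mod 252 = 187.
Verification: 31 * 187 = 5797 = 23 * 252 + 1.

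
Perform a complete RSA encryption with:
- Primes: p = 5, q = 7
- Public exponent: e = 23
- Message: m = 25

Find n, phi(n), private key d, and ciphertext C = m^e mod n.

Step 1: n = 5 * 7 = 35.
Step 2: phi(n) = (5-1)(7-1) = 4 * 6 = 24.
Step 3: Find d = 23^(-1) mod 24 = 23.
  Verify: 23 * 23 = 529 = 1 (mod 24).
Step 4: C = 25^23 mod 35 = 30.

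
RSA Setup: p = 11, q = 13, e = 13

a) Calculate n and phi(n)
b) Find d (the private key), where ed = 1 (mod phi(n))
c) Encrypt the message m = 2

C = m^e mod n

Step 1: n = 11 * 13 = 143.
Step 2: phi(n) = (11-1)(13-1) = 10 * 12 = 120.
Step 3: Find d = 13^(-1) mod 120 = 37.
  Verify: 13 * 37 = 481 = 1 (mod 120).
Step 4: C = 2^13 mod 143 = 41.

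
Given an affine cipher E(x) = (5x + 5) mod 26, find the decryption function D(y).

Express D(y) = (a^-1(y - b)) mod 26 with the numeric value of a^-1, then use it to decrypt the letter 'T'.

Step 1: Find a^-1, the modular inverse of 5 mod 26.
Step 2: We need 5 * a^-1 = 1 (mod 26).
Step 3: 5 * 21 = 105 = 4 * 26 + 1, so a^-1 = 21.
Step 4: D(y) = 21(y - 5) mod 26.
Step 5: Apply to 'T' (y = 19): D(19) = 21 * (19 - 5) mod 26 = 21 * 14 mod 26 = 8 -> 'I'.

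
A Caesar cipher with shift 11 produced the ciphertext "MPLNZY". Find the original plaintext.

Step 1: Reverse the shift by subtracting 11 from each letter position.
  M (position 12) -> position (12-11) mod 26 = 1 -> B
  P (position 15) -> position (15-11) mod 26 = 4 -> E
  L (position 11) -> position (11-11) mod 26 = 0 -> A
  N (position 13) -> position (13-11) mod 26 = 2 -> C
  Z (position 25) -> position (25-11) mod 26 = 14 -> O
  Y (position 24) -> position (24-11) mod 26 = 13 -> N
Decrypted message: BEACON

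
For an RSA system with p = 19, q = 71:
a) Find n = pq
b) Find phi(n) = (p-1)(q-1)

Step 1: n = p * q = 19 * 71 = 1349.
Step 2: phi(n) = (p-1)(q-1) = 18 * 70 = 1260.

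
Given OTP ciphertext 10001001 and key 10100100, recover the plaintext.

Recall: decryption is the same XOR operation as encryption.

Step 1: XOR ciphertext with key:
  Ciphertext: 10001001
  Key:        10100100
  XOR:        00101101
Step 2: Plaintext = 00101101 = 45 in decimal.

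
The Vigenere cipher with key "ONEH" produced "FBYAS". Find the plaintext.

Step 1: Extend key: ONEHO
Step 2: Decrypt each letter (c - k) mod 26:
  F(5) - O(14) = (5-14) mod 26 = 17 = R
  B(1) - N(13) = (1-13) mod 26 = 14 = O
  Y(24) - E(4) = (24-4) mod 26 = 20 = U
  A(0) - H(7) = (0-7) mod 26 = 19 = T
  S(18) - O(14) = (18-14) mod 26 = 4 = E
Plaintext: ROUTE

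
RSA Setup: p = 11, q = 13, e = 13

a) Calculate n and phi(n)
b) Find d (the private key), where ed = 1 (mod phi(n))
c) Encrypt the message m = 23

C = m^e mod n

Step 1: n = 11 * 13 = 143.
Step 2: phi(n) = (11-1)(13-1) = 10 * 12 = 120.
Step 3: Find d = 13^(-1) mod 120 = 37.
  Verify: 13 * 37 = 481 = 1 (mod 120).
Step 4: C = 23^13 mod 143 = 23.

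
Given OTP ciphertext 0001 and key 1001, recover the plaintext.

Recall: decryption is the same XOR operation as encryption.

Step 1: XOR ciphertext with key:
  Ciphertext: 0001
  Key:        1001
  XOR:        1000
Step 2: Plaintext = 1000 = 8 in decimal.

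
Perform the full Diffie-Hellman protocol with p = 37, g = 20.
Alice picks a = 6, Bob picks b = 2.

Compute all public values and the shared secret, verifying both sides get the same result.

Step 1: A = g^a mod p = 20^6 mod 37 = 27.
Step 2: B = g^b mod p = 20^2 mod 37 = 30.
Step 3: Alice computes s = B^a mod p = 30^6 mod 37 = 26.
Step 4: Bob computes s = A^b mod p = 27^2 mod 37 = 26.
Both sides agree: shared secret = 26.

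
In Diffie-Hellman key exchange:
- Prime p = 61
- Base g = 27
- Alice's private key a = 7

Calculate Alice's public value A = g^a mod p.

Step 1: A = g^a mod p = 27^7 mod 61.
  27^1 mod 61 = 27
  27^2 mod 61 = (27 * 27) mod 61 = 58
  27^3 mod 61 = (58 * 27) mod 61 = 41
  27^4 mod 61 = (41 * 27) mod 61 = 9
  27^5 mod 61 = (9 * 27) mod 61 = 60
  27^6 mod 61 = (60 * 27) mod 61 = 34
  27^7 mod 61 = (34 * 27) mod 61 = 3
Result: A = 3.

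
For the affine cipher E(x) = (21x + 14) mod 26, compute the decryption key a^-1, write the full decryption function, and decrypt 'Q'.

Step 1: Find a^-1, the modular inverse of 21 mod 26.
Step 2: We need 21 * a^-1 = 1 (mod 26).
Step 3: 21 * 5 = 105 = 4 * 26 + 1, so a^-1 = 5.
Step 4: D(y) = 5(y - 14) mod 26.
Step 5: Apply to 'Q' (y = 16): D(16) = 5 * (16 - 14) mod 26 = 5 * 2 mod 26 = 10 -> 'K'.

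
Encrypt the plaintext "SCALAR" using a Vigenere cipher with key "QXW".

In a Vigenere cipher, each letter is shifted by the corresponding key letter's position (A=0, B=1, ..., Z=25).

Step 1: Repeat key to match plaintext length:
  Plaintext: SCALAR
  Key:       QXWQXW
Step 2: Encrypt each letter:
  S(18) + Q(16) = (18+16) mod 26 = 8 = I
  C(2) + X(23) = (2+23) mod 26 = 25 = Z
  A(0) + W(22) = (0+22) mod 26 = 22 = W
  L(11) + Q(16) = (11+16) mod 26 = 1 = B
  A(0) + X(23) = (0+23) mod 26 = 23 = X
  R(17) + W(22) = (17+22) mod 26 = 13 = N
Ciphertext: IZWBXN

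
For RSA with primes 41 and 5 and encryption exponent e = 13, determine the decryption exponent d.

Step 1: n = 41 * 5 = 205.
Step 2: phi(n) = 40 * 4 = 160.
Step 3: Find d such that 13 * d = 1 (mod 160).
Step 4: d = 13^(-1) mod 160 = 37.
Verification: 13 * 37 = 481 = 3 * 160 + 1.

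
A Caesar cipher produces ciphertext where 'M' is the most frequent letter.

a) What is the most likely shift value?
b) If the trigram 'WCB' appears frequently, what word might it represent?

Step 1: In English, 'E' is the most frequent letter (12.7%).
Step 2: The most frequent ciphertext letter is 'M' (position 12).
Step 3: Shift = (12 - 4) mod 26 = 8.
Step 4: Decrypt 'WCB' by shifting back 8:
  W -> O
  C -> U
  B -> T
Step 5: 'WCB' decrypts to 'OUT'.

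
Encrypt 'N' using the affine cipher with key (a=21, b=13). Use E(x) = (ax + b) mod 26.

Step 1: Convert 'N' to number: x = 13.
Step 2: E(13) = (21 * 13 + 13) mod 26 = 286 mod 26 = 0.
Step 3: Convert 0 back to letter: A.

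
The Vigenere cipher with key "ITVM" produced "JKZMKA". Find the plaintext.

Step 1: Extend key: ITVMIT
Step 2: Decrypt each letter (c - k) mod 26:
  J(9) - I(8) = (9-8) mod 26 = 1 = B
  K(10) - T(19) = (10-19) mod 26 = 17 = R
  Z(25) - V(21) = (25-21) mod 26 = 4 = E
  M(12) - M(12) = (12-12) mod 26 = 0 = A
  K(10) - I(8) = (10-8) mod 26 = 2 = C
  A(0) - T(19) = (0-19) mod 26 = 7 = H
Plaintext: BREACH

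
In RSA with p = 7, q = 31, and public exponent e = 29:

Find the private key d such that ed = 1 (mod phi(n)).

Step 1: n = 7 * 31 = 217.
Step 2: phi(n) = 6 * 30 = 180.
Step 3: Find d such that 29 * d = 1 (mod 180).
Step 4: d = 29^(-1) mod 180 = 149.
Verification: 29 * 149 = 4321 = 24 * 180 + 1.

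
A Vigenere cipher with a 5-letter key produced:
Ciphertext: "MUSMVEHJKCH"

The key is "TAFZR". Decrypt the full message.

Step 1: Key 'TAFZR' has length 5. Extended key: TAFZRTAFZRT
Step 2: Decrypt each position:
  M(12) - T(19) = 19 = T
  U(20) - A(0) = 20 = U
  S(18) - F(5) = 13 = N
  M(12) - Z(25) = 13 = N
  V(21) - R(17) = 4 = E
  E(4) - T(19) = 11 = L
  H(7) - A(0) = 7 = H
  J(9) - F(5) = 4 = E
  K(10) - Z(25) = 11 = L
  C(2) - R(17) = 11 = L
  H(7) - T(19) = 14 = O
Plaintext: TUNNELHELLO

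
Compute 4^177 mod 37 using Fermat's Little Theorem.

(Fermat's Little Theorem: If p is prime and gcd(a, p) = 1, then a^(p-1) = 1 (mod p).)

Step 1: Since 37 is prime, by Fermat's Little Theorem: 4^36 = 1 (mod 37).
Step 2: Reduce exponent: 177 mod 36 = 33.
Step 3: So 4^177 = 4^33 (mod 37).
Step 4: 4^33 mod 37 = 11.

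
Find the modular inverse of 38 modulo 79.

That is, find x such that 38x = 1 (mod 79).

Step 1: We need x such that 38 * x = 1 (mod 79).
Step 2: Using the extended Euclidean algorithm or trial:
  38 * 52 = 1976 = 25 * 79 + 1.
Step 3: Since 1976 mod 79 = 1, the inverse is x = 52.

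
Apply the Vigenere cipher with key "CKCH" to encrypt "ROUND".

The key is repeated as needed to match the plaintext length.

Step 1: Repeat key to match plaintext length:
  Plaintext: ROUND
  Key:       CKCHC
Step 2: Encrypt each letter:
  R(17) + C(2) = (17+2) mod 26 = 19 = T
  O(14) + K(10) = (14+10) mod 26 = 24 = Y
  U(20) + C(2) = (20+2) mod 26 = 22 = W
  N(13) + H(7) = (13+7) mod 26 = 20 = U
  D(3) + C(2) = (3+2) mod 26 = 5 = F
Ciphertext: TYWUF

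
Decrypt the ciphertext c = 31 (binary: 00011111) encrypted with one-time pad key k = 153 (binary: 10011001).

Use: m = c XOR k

Step 1: XOR ciphertext with key:
  Ciphertext: 00011111
  Key:        10011001
  XOR:        10000110
Step 2: Plaintext = 10000110 = 134 in decimal.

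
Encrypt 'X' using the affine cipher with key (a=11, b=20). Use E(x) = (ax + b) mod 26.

Step 1: Convert 'X' to number: x = 23.
Step 2: E(23) = (11 * 23 + 20) mod 26 = 273 mod 26 = 13.
Step 3: Convert 13 back to letter: N.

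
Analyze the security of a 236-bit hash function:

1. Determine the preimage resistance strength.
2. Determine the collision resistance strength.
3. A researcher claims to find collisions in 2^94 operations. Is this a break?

Step 1: Preimage resistance requires brute-force of 2^236 operations.
Step 2: Collision resistance (birthday bound) = 2^(236/2) = 2^118.
Step 3: The claimed attack costs 2^94 operations.
Step 4: Since 2^94 < 2^118, the claimed attack beats the generic birthday bound, so collision resistance is broken.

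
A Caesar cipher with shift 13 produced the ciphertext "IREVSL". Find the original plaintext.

Step 1: Reverse the shift by subtracting 13 from each letter position.
  I (position 8) -> position (8-13) mod 26 = 21 -> V
  R (position 17) -> position (17-13) mod 26 = 4 -> E
  E (position 4) -> position (4-13) mod 26 = 17 -> R
  V (position 21) -> position (21-13) mod 26 = 8 -> I
  S (position 18) -> position (18-13) mod 26 = 5 -> F
  L (position 11) -> position (11-13) mod 26 = 24 -> Y
Decrypted message: VERIFY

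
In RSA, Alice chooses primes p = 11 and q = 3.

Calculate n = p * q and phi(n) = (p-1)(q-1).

Step 1: n = p * q = 11 * 3 = 33.
Step 2: phi(n) = (p-1)(q-1) = 10 * 2 = 20.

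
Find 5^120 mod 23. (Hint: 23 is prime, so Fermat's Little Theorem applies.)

Step 1: Since 23 is prime, by Fermat's Little Theorem: 5^22 = 1 (mod 23).
Step 2: Reduce exponent: 120 mod 22 = 10.
Step 3: So 5^120 = 5^10 (mod 23).
Step 4: 5^10 mod 23 = 9.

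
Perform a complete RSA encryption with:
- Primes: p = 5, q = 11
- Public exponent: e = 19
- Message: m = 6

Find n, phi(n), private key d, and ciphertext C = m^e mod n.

Step 1: n = 5 * 11 = 55.
Step 2: phi(n) = (5-1)(11-1) = 4 * 10 = 40.
Step 3: Find d = 19^(-1) mod 40 = 19.
  Verify: 19 * 19 = 361 = 1 (mod 40).
Step 4: C = 6^19 mod 55 = 46.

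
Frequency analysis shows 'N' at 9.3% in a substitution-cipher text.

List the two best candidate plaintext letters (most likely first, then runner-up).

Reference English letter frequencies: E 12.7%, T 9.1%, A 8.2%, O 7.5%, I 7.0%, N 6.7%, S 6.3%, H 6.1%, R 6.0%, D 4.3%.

Step 1: Observed frequency of 'N' is 9.3%.
Step 2: Compute distances to each reference frequency and sort:
  T (9.1%): difference = 0.2% <-- BEST
  A (8.2%): difference = 1.1% <-- RUNNER-UP
  O (7.5%): difference = 1.8%
  I (7.0%): difference = 2.3%
  N (6.7%): difference = 2.6%
Step 3: Most likely is 'T' (9.1%, diff 0.2%); second most likely is 'A' (8.2%, diff 1.1%).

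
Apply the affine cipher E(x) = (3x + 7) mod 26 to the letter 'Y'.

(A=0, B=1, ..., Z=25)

Step 1: Convert 'Y' to number: x = 24.
Step 2: E(24) = (3 * 24 + 7) mod 26 = 79 mod 26 = 1.
Step 3: Convert 1 back to letter: B.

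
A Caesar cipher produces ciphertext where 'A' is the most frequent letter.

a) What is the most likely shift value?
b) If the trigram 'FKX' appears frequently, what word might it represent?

Step 1: In English, 'E' is the most frequent letter (12.7%).
Step 2: The most frequent ciphertext letter is 'A' (position 0).
Step 3: Shift = (0 - 4) mod 26 = 22.
Step 4: Decrypt 'FKX' by shifting back 22:
  F -> J
  K -> O
  X -> B
Step 5: 'FKX' decrypts to 'JOB'.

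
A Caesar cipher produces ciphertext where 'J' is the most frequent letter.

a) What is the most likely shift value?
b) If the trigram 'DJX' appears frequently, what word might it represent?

Step 1: In English, 'E' is the most frequent letter (12.7%).
Step 2: The most frequent ciphertext letter is 'J' (position 9).
Step 3: Shift = (9 - 4) mod 26 = 5.
Step 4: Decrypt 'DJX' by shifting back 5:
  D -> Y
  J -> E
  X -> S
Step 5: 'DJX' decrypts to 'YES'.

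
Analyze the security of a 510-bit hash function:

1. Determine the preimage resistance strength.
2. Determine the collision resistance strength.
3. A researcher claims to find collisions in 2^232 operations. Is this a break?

Step 1: Preimage resistance requires brute-force of 2^510 operations.
Step 2: Collision resistance (birthday bound) = 2^(510/2) = 2^255.
Step 3: The claimed attack costs 2^232 operations.
Step 4: Since 2^232 < 2^255, the claimed attack beats the generic birthday bound, so collision resistance is broken.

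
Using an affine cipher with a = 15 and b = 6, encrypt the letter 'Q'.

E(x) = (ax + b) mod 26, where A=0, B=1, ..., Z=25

Step 1: Convert 'Q' to number: x = 16.
Step 2: E(16) = (15 * 16 + 6) mod 26 = 246 mod 26 = 12.
Step 3: Convert 12 back to letter: M.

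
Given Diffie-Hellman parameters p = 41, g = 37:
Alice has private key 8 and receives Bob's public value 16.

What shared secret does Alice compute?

Step 1: s = B^a mod p = 16^8 mod 41.
  16^1 mod 41 = 16
  16^2 mod 41 = (16 * 16) mod 41 = 10
  16^3 mod 41 = (10 * 16) mod 41 = 37
  16^4 mod 41 = (37 * 16) mod 41 = 18
  16^5 mod 41 = (18 * 16) mod 41 = 1
  16^6 mod 41 = (1 * 16) mod 41 = 16
  16^7 mod 41 = (16 * 16) mod 41 = 10
  16^8 mod 41 = (10 * 16) mod 41 = 37
Result: shared secret = 37.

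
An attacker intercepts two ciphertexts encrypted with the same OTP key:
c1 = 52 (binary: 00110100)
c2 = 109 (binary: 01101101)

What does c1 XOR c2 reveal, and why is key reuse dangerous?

Step 1: c1 XOR c2 = (m1 XOR k) XOR (m2 XOR k).
Step 2: By XOR associativity/commutativity: = m1 XOR m2 XOR k XOR k = m1 XOR m2.
Step 3: 00110100 XOR 01101101 = 01011001 = 89.
Step 4: The key cancels out! An attacker learns m1 XOR m2 = 89, revealing the relationship between plaintexts.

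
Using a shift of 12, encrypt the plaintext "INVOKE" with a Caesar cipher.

Step 1: For each letter, shift forward by 12 positions (mod 26).
  I (position 8) -> position (8+12) mod 26 = 20 -> U
  N (position 13) -> position (13+12) mod 26 = 25 -> Z
  V (position 21) -> position (21+12) mod 26 = 7 -> H
  O (position 14) -> position (14+12) mod 26 = 0 -> A
  K (position 10) -> position (10+12) mod 26 = 22 -> W
  E (position 4) -> position (4+12) mod 26 = 16 -> Q
Result: UZHAWQ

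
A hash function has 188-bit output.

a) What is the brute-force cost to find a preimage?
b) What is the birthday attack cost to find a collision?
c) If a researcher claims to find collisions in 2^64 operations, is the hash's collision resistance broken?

Step 1: Preimage resistance requires brute-force of 2^188 operations.
Step 2: Collision resistance (birthday bound) = 2^(188/2) = 2^94.
Step 3: The claimed attack costs 2^64 operations.
Step 4: Since 2^64 < 2^94, the claimed attack beats the generic birthday bound, so collision resistance is broken.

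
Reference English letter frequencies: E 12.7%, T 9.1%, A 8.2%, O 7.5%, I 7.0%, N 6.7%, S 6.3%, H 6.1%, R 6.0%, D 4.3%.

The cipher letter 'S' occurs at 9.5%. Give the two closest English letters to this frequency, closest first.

Step 1: Observed frequency of 'S' is 9.5%.
Step 2: Compute distances to each reference frequency and sort:
  T (9.1%): difference = 0.4% <-- BEST
  A (8.2%): difference = 1.3% <-- RUNNER-UP
  O (7.5%): difference = 2.0%
  I (7.0%): difference = 2.5%
  N (6.7%): difference = 2.8%
Step 3: Most likely is 'T' (9.1%, diff 0.4%); second most likely is 'A' (8.2%, diff 1.3%).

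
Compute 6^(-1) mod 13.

Step 1: We need x such that 6 * x = 1 (mod 13).
Step 2: Using the extended Euclidean algorithm or trial:
  6 * 11 = 66 = 5 * 13 + 1.
Step 3: Since 66 mod 13 = 1, the inverse is x = 11.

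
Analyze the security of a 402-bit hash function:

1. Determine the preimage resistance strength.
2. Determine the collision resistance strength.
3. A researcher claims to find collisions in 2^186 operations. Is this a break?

Step 1: Preimage resistance requires brute-force of 2^402 operations.
Step 2: Collision resistance (birthday bound) = 2^(402/2) = 2^201.
Step 3: The claimed attack costs 2^186 operations.
Step 4: Since 2^186 < 2^201, the claimed attack beats the generic birthday bound, so collision resistance is broken.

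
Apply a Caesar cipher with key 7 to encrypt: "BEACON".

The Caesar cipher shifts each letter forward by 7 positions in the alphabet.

Step 1: For each letter, shift forward by 7 positions (mod 26).
  B (position 1) -> position (1+7) mod 26 = 8 -> I
  E (position 4) -> position (4+7) mod 26 = 11 -> L
  A (position 0) -> position (0+7) mod 26 = 7 -> H
  C (position 2) -> position (2+7) mod 26 = 9 -> J
  O (position 14) -> position (14+7) mod 26 = 21 -> V
  N (position 13) -> position (13+7) mod 26 = 20 -> U
Result: ILHJVU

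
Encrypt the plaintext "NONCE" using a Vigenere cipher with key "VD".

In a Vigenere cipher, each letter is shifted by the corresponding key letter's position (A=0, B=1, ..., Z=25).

Step 1: Repeat key to match plaintext length:
  Plaintext: NONCE
  Key:       VDVDV
Step 2: Encrypt each letter:
  N(13) + V(21) = (13+21) mod 26 = 8 = I
  O(14) + D(3) = (14+3) mod 26 = 17 = R
  N(13) + V(21) = (13+21) mod 26 = 8 = I
  C(2) + D(3) = (2+3) mod 26 = 5 = F
  E(4) + V(21) = (4+21) mod 26 = 25 = Z
Ciphertext: IRIFZ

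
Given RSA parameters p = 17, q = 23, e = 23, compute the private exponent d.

Step 1: n = 17 * 23 = 391.
Step 2: phi(n) = 16 * 22 = 352.
Step 3: Find d such that 23 * d = 1 (mod 352).
Step 4: d = 23^(-1) mod 352 = 199.
Verification: 23 * 199 = 4577 = 13 * 352 + 1.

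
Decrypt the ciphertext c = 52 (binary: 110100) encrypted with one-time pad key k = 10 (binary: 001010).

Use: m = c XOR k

Step 1: XOR ciphertext with key:
  Ciphertext: 110100
  Key:        001010
  XOR:        111110
Step 2: Plaintext = 111110 = 62 in decimal.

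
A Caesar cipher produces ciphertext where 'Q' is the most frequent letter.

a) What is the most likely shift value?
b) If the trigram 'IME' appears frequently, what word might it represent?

Step 1: In English, 'E' is the most frequent letter (12.7%).
Step 2: The most frequent ciphertext letter is 'Q' (position 16).
Step 3: Shift = (16 - 4) mod 26 = 12.
Step 4: Decrypt 'IME' by shifting back 12:
  I -> W
  M -> A
  E -> S
Step 5: 'IME' decrypts to 'WAS'.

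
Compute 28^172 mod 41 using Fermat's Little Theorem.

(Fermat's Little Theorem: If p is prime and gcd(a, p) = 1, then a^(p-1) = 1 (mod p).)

Step 1: Since 41 is prime, by Fermat's Little Theorem: 28^40 = 1 (mod 41).
Step 2: Reduce exponent: 172 mod 40 = 12.
Step 3: So 28^172 = 28^12 (mod 41).
Step 4: 28^12 mod 41 = 4.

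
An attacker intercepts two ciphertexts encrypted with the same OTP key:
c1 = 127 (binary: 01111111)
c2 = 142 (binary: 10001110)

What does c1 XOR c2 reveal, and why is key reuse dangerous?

Step 1: c1 XOR c2 = (m1 XOR k) XOR (m2 XOR k).
Step 2: By XOR associativity/commutativity: = m1 XOR m2 XOR k XOR k = m1 XOR m2.
Step 3: 01111111 XOR 10001110 = 11110001 = 241.
Step 4: The key cancels out! An attacker learns m1 XOR m2 = 241, revealing the relationship between plaintexts.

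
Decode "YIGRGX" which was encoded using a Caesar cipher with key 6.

Step 1: Reverse the shift by subtracting 6 from each letter position.
  Y (position 24) -> position (24-6) mod 26 = 18 -> S
  I (position 8) -> position (8-6) mod 26 = 2 -> C
  G (position 6) -> position (6-6) mod 26 = 0 -> A
  R (position 17) -> position (17-6) mod 26 = 11 -> L
  G (position 6) -> position (6-6) mod 26 = 0 -> A
  X (position 23) -> position (23-6) mod 26 = 17 -> R
Decrypted message: SCALAR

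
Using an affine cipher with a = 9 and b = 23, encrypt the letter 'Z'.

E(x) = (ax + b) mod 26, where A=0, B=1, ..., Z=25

Step 1: Convert 'Z' to number: x = 25.
Step 2: E(25) = (9 * 25 + 23) mod 26 = 248 mod 26 = 14.
Step 3: Convert 14 back to letter: O.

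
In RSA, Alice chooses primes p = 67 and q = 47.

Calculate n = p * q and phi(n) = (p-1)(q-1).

Step 1: n = p * q = 67 * 47 = 3149.
Step 2: phi(n) = (p-1)(q-1) = 66 * 46 = 3036.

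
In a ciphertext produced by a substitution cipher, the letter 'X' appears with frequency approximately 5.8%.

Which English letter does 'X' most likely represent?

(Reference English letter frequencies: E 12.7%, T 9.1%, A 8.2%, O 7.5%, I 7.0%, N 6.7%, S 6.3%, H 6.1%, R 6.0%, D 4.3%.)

Step 1: The observed frequency is 5.8%.
Step 2: Compare with English frequencies:
  E: 12.7% (difference: 6.9%)
  T: 9.1% (difference: 3.3%)
  A: 8.2% (difference: 2.4%)
  O: 7.5% (difference: 1.7%)
  I: 7.0% (difference: 1.2%)
  N: 6.7% (difference: 0.9%)
  S: 6.3% (difference: 0.5%)
  H: 6.1% (difference: 0.3%)
  R: 6.0% (difference: 0.2%) <-- closest
  D: 4.3% (difference: 1.5%)
Step 3: 'X' most likely represents 'R' (frequency 6.0%).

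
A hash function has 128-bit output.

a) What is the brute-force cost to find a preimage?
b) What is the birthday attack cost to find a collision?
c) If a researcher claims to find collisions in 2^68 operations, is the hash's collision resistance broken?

Step 1: Preimage resistance requires brute-force of 2^128 operations.
Step 2: Collision resistance (birthday bound) = 2^(128/2) = 2^64.
Step 3: The claimed attack costs 2^68 operations.
Step 4: Since 2^68 >= 2^64, the claimed attack is no faster than the generic birthday attack, so this does not break collision resistance.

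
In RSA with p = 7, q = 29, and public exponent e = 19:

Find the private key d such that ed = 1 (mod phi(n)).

Step 1: n = 7 * 29 = 203.
Step 2: phi(n) = 6 * 28 = 168.
Step 3: Find d such that 19 * d = 1 (mod 168).
Step 4: d = 19^(-1) mod 168 = 115.
Verification: 19 * 115 = 2185 = 13 * 168 + 1.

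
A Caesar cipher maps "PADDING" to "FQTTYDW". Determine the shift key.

Step 1: Compare first letters: P (position 15) -> F (position 5).
Step 2: Shift = (5 - 15) mod 26 = 16.
The shift value is 16.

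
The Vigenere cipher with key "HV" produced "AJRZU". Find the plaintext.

Step 1: Extend key: HVHVH
Step 2: Decrypt each letter (c - k) mod 26:
  A(0) - H(7) = (0-7) mod 26 = 19 = T
  J(9) - V(21) = (9-21) mod 26 = 14 = O
  R(17) - H(7) = (17-7) mod 26 = 10 = K
  Z(25) - V(21) = (25-21) mod 26 = 4 = E
  U(20) - H(7) = (20-7) mod 26 = 13 = N
Plaintext: TOKEN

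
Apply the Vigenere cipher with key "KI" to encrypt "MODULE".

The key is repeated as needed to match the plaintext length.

Step 1: Repeat key to match plaintext length:
  Plaintext: MODULE
  Key:       KIKIKI
Step 2: Encrypt each letter:
  M(12) + K(10) = (12+10) mod 26 = 22 = W
  O(14) + I(8) = (14+8) mod 26 = 22 = W
  D(3) + K(10) = (3+10) mod 26 = 13 = N
  U(20) + I(8) = (20+8) mod 26 = 2 = C
  L(11) + K(10) = (11+10) mod 26 = 21 = V
  E(4) + I(8) = (4+8) mod 26 = 12 = M
Ciphertext: WWNCVM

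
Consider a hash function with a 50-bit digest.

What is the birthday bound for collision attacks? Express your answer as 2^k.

Step 1: The birthday paradox gives collision probability ~50% after sqrt(2^n) = 2^(n/2) hashes.
Step 2: For 50-bit output: 2^(50/2) = 2^25.
Step 3: Approximately 2^25 hash computations needed.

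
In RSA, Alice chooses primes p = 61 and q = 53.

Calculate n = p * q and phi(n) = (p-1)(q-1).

Step 1: n = p * q = 61 * 53 = 3233.
Step 2: phi(n) = (p-1)(q-1) = 60 * 52 = 3120.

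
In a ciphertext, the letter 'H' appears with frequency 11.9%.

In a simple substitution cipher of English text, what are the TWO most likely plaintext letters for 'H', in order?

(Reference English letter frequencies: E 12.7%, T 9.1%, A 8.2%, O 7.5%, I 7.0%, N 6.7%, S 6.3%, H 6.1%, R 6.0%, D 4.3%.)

Step 1: Observed frequency of 'H' is 11.9%.
Step 2: Compute distances to each reference frequency and sort:
  E (12.7%): difference = 0.8% <-- BEST
  T (9.1%): difference = 2.8% <-- RUNNER-UP
  A (8.2%): difference = 3.7%
  O (7.5%): difference = 4.4%
  I (7.0%): difference = 4.9%
Step 3: Most likely is 'E' (12.7%, diff 0.8%); second most likely is 'T' (9.1%, diff 2.8%).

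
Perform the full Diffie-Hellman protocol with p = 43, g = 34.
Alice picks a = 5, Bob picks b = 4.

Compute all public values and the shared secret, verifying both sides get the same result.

Step 1: A = g^a mod p = 34^5 mod 43 = 33.
Step 2: B = g^b mod p = 34^4 mod 43 = 25.
Step 3: Alice computes s = B^a mod p = 25^5 mod 43 = 24.
Step 4: Bob computes s = A^b mod p = 33^4 mod 43 = 24.
Both sides agree: shared secret = 24.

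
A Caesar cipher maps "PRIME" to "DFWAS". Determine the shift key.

Step 1: Compare first letters: P (position 15) -> D (position 3).
Step 2: Shift = (3 - 15) mod 26 = 14.
The shift value is 14.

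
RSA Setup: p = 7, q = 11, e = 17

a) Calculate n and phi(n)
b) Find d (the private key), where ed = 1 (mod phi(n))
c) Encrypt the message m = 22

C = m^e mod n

Step 1: n = 7 * 11 = 77.
Step 2: phi(n) = (7-1)(11-1) = 6 * 10 = 60.
Step 3: Find d = 17^(-1) mod 60 = 53.
  Verify: 17 * 53 = 901 = 1 (mod 60).
Step 4: C = 22^17 mod 77 = 22.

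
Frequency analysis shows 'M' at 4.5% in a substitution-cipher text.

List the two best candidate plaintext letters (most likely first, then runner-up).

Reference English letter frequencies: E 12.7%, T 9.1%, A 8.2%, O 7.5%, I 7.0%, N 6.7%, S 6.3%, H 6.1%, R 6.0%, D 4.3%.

Step 1: Observed frequency of 'M' is 4.5%.
Step 2: Compute distances to each reference frequency and sort:
  D (4.3%): difference = 0.2% <-- BEST
  R (6.0%): difference = 1.5% <-- RUNNER-UP
  H (6.1%): difference = 1.6%
  S (6.3%): difference = 1.8%
  N (6.7%): difference = 2.2%
Step 3: Most likely is 'D' (4.3%, diff 0.2%); second most likely is 'R' (6.0%, diff 1.5%).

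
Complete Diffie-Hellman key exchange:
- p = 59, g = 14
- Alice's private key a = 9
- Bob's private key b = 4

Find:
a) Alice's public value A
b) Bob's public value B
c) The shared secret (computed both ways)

Step 1: A = g^a mod p = 14^9 mod 59 = 37.
Step 2: B = g^b mod p = 14^4 mod 59 = 7.
Step 3: Alice computes s = B^a mod p = 7^9 mod 59 = 26.
Step 4: Bob computes s = A^b mod p = 37^4 mod 59 = 26.
Both sides agree: shared secret = 26.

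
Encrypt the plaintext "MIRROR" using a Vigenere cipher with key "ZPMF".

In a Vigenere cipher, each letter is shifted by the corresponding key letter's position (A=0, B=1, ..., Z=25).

Step 1: Repeat key to match plaintext length:
  Plaintext: MIRROR
  Key:       ZPMFZP
Step 2: Encrypt each letter:
  M(12) + Z(25) = (12+25) mod 26 = 11 = L
  I(8) + P(15) = (8+15) mod 26 = 23 = X
  R(17) + M(12) = (17+12) mod 26 = 3 = D
  R(17) + F(5) = (17+5) mod 26 = 22 = W
  O(14) + Z(25) = (14+25) mod 26 = 13 = N
  R(17) + P(15) = (17+15) mod 26 = 6 = G
Ciphertext: LXDWNG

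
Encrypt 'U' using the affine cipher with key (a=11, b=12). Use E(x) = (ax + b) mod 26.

Step 1: Convert 'U' to number: x = 20.
Step 2: E(20) = (11 * 20 + 12) mod 26 = 232 mod 26 = 24.
Step 3: Convert 24 back to letter: Y.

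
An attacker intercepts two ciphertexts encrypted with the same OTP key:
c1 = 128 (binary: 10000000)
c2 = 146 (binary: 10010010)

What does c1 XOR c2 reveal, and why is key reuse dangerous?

Step 1: c1 XOR c2 = (m1 XOR k) XOR (m2 XOR k).
Step 2: By XOR associativity/commutativity: = m1 XOR m2 XOR k XOR k = m1 XOR m2.
Step 3: 10000000 XOR 10010010 = 00010010 = 18.
Step 4: The key cancels out! An attacker learns m1 XOR m2 = 18, revealing the relationship between plaintexts.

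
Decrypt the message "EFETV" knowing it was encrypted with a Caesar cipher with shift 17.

Step 1: Reverse the shift by subtracting 17 from each letter position.
  E (position 4) -> position (4-17) mod 26 = 13 -> N
  F (position 5) -> position (5-17) mod 26 = 14 -> O
  E (position 4) -> position (4-17) mod 26 = 13 -> N
  T (position 19) -> position (19-17) mod 26 = 2 -> C
  V (position 21) -> position (21-17) mod 26 = 4 -> E
Decrypted message: NONCE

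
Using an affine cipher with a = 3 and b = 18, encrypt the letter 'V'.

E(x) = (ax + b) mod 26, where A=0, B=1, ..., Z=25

Step 1: Convert 'V' to number: x = 21.
Step 2: E(21) = (3 * 21 + 18) mod 26 = 81 mod 26 = 3.
Step 3: Convert 3 back to letter: D.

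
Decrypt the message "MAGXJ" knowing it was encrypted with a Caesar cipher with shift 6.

Step 1: Reverse the shift by subtracting 6 from each letter position.
  M (position 12) -> position (12-6) mod 26 = 6 -> G
  A (position 0) -> position (0-6) mod 26 = 20 -> U
  G (position 6) -> position (6-6) mod 26 = 0 -> A
  X (position 23) -> position (23-6) mod 26 = 17 -> R
  J (position 9) -> position (9-6) mod 26 = 3 -> D
Decrypted message: GUARD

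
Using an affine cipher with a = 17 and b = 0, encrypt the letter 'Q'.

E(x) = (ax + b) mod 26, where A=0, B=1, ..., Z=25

Step 1: Convert 'Q' to number: x = 16.
Step 2: E(16) = (17 * 16 + 0) mod 26 = 272 mod 26 = 12.
Step 3: Convert 12 back to letter: M.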